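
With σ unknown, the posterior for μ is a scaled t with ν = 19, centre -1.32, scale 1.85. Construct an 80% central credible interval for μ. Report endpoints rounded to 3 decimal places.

The t_19 distribution is symmetric; the 80% interval is -1.32 ± t·1.85 with t_{0.9,19} = 1.328.
Half-width: 1.328 × 1.85 = 2.456.
-1.32 − 2.456 = -3.776; -1.32 + 2.456 = 1.136.

[-3.776, 1.136]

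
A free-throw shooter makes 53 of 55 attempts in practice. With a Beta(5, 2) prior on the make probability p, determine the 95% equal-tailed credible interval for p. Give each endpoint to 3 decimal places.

Posterior: Beta(5+53, 2+2) = Beta(58, 4).
Equal-tailed 95% interval: the 0.025 and 0.975 quantiles of Beta(58, 4).
Posterior mean ≈ 0.935, SD ≈ 0.031; a Normal approximation gives roughly [0.875, 0.996].
Exact: F⁻¹(0.025) = 0.863; F⁻¹(0.975) = 0.982.

[0.863, 0.982]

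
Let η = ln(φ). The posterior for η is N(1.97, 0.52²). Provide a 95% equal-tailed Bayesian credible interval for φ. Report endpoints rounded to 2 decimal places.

On the log scale the 95% interval is 1.97 ± 1.960 × 0.52 = [0.9508, 2.9892].
Exponentiate: [e^0.9508, e^2.9892] = [2.59, 19.87].

[2.59, 19.87]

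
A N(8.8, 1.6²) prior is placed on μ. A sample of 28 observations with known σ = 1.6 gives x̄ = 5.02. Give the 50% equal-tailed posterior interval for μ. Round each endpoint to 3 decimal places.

Posterior precision = 1/1.6² + 28/1.6² = 0.3906 + 10.9375 = 11.3281, so posterior SD = 0.2971.
Posterior mean = (8.8/1.6² + 28·5.02/1.6²) / 11.3281 = 5.1503.
Interval: 5.1503 ± 0.674 × 0.2971 → [4.950, 5.351].

[4.950, 5.351]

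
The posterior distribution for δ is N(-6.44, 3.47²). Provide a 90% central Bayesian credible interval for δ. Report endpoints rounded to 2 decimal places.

The posterior is symmetric, so the 90% equal-tailed interval is δ = -6.44 ± z·3.47 with z = 1.645.
Half-width: 1.645 × 3.47 = 5.71.
-6.44 − 5.71 = -12.15; -6.44 + 5.71 = -0.73.

[-12.15, -0.73]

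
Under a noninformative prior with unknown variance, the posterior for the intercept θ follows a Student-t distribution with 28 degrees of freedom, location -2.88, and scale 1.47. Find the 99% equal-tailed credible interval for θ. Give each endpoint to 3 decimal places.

The t_28 distribution is symmetric; the 99% interval is -2.88 ± t·1.47 with t_{0.995,28} = 2.763.
Half-width: 2.763 × 1.47 = 4.062.
-2.88 − 4.062 = -6.942; -2.88 + 4.062 = 1.182.

[-6.942, 1.182]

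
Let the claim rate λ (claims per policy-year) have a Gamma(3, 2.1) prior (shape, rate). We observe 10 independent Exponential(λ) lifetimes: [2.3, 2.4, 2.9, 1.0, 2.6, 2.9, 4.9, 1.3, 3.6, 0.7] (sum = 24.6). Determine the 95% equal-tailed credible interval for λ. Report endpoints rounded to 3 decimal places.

Posterior: Gamma(3+10, 2.1+24.6) = Gamma(13, 26.7) (shape, rate).
Equal-tailed 95% interval: Gamma(13, 26.7) quantiles at 0.025 and 0.975.
Posterior mean ≈ 0.487, SD ≈ 0.135; a Normal approximation gives roughly [0.222, 0.752].
Exact: lower = 0.259; upper = 0.785.

[0.259, 0.785]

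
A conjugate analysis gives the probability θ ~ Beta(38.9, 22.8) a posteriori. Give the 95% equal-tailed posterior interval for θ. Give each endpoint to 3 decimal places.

[0.507, 0.745]

Posterior: Beta(38.9, 22.8).
Equal-tailed 95% interval: the 0.025 and 0.975 quantiles of Beta(38.9, 22.8).
Posterior mean ≈ 0.630, SD ≈ 0.061; a Normal approximation gives roughly [0.511, 0.750].
Exact: F⁻¹(0.025) = 0.507; F⁻¹(0.975) = 0.745.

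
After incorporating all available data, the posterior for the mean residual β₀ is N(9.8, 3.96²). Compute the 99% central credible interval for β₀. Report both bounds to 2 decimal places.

[-0.40, 20.00]

The posterior is symmetric, so the 99% equal-tailed interval is β₀ = 9.8 ± z·3.96 with z = 2.576.
Half-width: 2.576 × 3.96 = 10.20.
9.8 − 10.20 = -0.40; 9.8 + 10.20 = 20.00.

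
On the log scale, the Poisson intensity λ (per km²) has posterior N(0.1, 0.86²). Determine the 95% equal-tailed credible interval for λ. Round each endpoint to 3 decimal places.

[0.205, 5.963]

On the log scale the 95% interval is 0.1 ± 1.960 × 0.86 = [-1.5856, 1.7856].
Exponentiate: [e^-1.5856, e^1.7856] = [0.205, 5.963].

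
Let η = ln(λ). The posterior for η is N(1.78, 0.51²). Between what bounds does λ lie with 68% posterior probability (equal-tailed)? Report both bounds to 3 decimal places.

On the log scale the 68% interval is 1.78 ± 0.994 × 0.51 = [1.2728, 2.2872].
Exponentiate: [e^1.2728, e^2.2872] = [3.571, 9.847].

[3.571, 9.847]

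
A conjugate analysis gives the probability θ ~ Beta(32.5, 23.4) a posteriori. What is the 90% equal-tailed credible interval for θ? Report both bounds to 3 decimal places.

Posterior: Beta(32.5, 23.4).
Equal-tailed 90% interval: the 0.05 and 0.95 quantiles of Beta(32.5, 23.4).
Posterior mean ≈ 0.581, SD ≈ 0.065; a Normal approximation gives roughly [0.474, 0.689].
Exact: F⁻¹(0.05) = 0.472; F⁻¹(0.95) = 0.687.

[0.472, 0.687]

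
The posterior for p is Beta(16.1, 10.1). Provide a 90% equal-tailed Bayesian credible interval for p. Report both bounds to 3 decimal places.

Posterior: Beta(16.1, 10.1).
Equal-tailed 90% interval: the 0.05 and 0.95 quantiles of Beta(16.1, 10.1).
Posterior mean ≈ 0.615, SD ≈ 0.093; a Normal approximation gives roughly [0.461, 0.768].
Exact: F⁻¹(0.05) = 0.456; F⁻¹(0.95) = 0.763.

[0.456, 0.763]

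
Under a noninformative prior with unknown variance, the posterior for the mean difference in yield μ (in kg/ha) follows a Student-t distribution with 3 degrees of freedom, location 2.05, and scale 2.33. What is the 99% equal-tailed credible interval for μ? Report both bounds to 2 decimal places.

The t_3 distribution is symmetric; the 99% interval is 2.05 ± t·2.33 with t_{0.995,3} = 5.841.
Half-width: 5.841 × 2.33 = 13.61.
2.05 − 13.61 = -11.56; 2.05 + 13.61 = 15.66.

[-11.56, 15.66]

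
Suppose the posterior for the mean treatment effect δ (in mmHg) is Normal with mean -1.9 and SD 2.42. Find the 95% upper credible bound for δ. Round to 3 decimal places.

2.081

Need U with P(δ ≤ U) = 0.95: U = -1.9 + z_{0.05}·2.42.
z = 1.645; U = -1.9 + 1.645 × 2.42 = 2.081.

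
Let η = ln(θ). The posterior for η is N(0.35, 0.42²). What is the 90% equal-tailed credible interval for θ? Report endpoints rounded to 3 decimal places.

[0.711, 2.832]

On the log scale the 90% interval is 0.35 ± 1.645 × 0.42 = [-0.3408, 1.0408].
Exponentiate: [e^-0.3408, e^1.0408] = [0.711, 2.832].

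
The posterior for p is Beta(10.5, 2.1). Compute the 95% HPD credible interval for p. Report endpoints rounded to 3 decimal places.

[0.637, 0.992]

The posterior is unimodal and skewed, so the HPD interval has equal density at both endpoints and is the shortest 95% interval.
Solving f(0.637) = f(0.992) with F(0.992) − F(0.637) = 0.95 gives [0.637, 0.992].
For comparison, the equal-tailed interval is [0.594, 0.975]; the HPD is narrower and shifted toward the mode.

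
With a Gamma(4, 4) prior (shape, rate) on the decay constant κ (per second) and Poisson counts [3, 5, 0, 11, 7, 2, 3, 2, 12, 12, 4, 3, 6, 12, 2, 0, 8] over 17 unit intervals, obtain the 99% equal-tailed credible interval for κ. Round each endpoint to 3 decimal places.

[3.459, 5.862]

Posterior: Gamma(4+92, 4+17) = Gamma(96, 21) (shape, rate).
Equal-tailed 99% interval: Gamma(96, 21) quantiles at 0.005 and 0.995.
Posterior mean ≈ 4.571, SD ≈ 0.467; a Normal approximation gives roughly [3.370, 5.773].
Exact: lower = 3.459; upper = 5.862.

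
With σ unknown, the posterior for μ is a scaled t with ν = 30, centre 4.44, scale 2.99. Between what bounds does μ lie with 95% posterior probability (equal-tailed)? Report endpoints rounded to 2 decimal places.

The t_30 distribution is symmetric; the 95% interval is 4.44 ± t·2.99 with t_{0.975,30} = 2.042.
Half-width: 2.042 × 2.99 = 6.11.
4.44 − 6.11 = -1.67; 4.44 + 6.11 = 10.55.

[-1.67, 10.55]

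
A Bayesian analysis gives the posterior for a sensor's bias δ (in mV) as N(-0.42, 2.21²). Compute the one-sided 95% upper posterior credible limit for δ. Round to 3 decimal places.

Need U with P(δ ≤ U) = 0.95: U = -0.42 + z_{0.05}·2.21.
z = 1.645; U = -0.42 + 1.645 × 2.21 = 3.215.

3.215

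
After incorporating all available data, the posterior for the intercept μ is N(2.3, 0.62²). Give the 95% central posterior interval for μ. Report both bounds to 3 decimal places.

[1.085, 3.515]

The posterior is symmetric, so the 95% equal-tailed interval is μ = 2.3 ± z·0.62 with z = 1.960.
Half-width: 1.960 × 0.62 = 1.215.
2.3 − 1.215 = 1.085; 2.3 + 1.215 = 3.515.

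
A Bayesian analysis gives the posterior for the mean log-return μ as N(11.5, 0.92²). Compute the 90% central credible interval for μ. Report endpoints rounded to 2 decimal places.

The posterior is symmetric, so the 90% equal-tailed interval is μ = 11.5 ± z·0.92 with z = 1.645.
Half-width: 1.645 × 0.92 = 1.51.
11.5 − 1.51 = 9.99; 11.5 + 1.51 = 13.01.

[9.99, 13.01]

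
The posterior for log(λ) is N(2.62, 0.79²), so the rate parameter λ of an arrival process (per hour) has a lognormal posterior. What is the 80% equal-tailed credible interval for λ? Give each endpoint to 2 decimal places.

[4.99, 37.80]

On the log scale the 80% interval is 2.62 ± 1.282 × 0.79 = [1.6076, 3.6324].
Exponentiate: [e^1.6076, e^3.6324] = [4.99, 37.80].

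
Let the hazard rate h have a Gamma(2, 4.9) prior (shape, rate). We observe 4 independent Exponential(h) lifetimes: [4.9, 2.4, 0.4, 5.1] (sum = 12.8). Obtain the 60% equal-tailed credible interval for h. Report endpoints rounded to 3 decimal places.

[0.221, 0.447]

Posterior: Gamma(2+4, 4.9+12.8) = Gamma(6, 17.7) (shape, rate).
Equal-tailed 60% interval: Gamma(6, 17.7) quantiles at 0.2 and 0.8.
Posterior mean ≈ 0.339, SD ≈ 0.138; a Normal approximation gives roughly [0.223, 0.455].
Exact: lower = 0.221; upper = 0.447.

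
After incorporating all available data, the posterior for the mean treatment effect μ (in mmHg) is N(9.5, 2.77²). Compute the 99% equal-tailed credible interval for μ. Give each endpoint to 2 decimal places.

The posterior is symmetric, so the 99% equal-tailed interval is μ = 9.5 ± z·2.77 with z = 2.576.
Half-width: 2.576 × 2.77 = 7.14.
9.5 − 7.14 = 2.36; 9.5 + 7.14 = 16.64.

[2.36, 16.64]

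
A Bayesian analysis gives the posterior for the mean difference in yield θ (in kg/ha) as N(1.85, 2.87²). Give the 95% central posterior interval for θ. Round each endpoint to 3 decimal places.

The posterior is symmetric, so the 95% equal-tailed interval is θ = 1.85 ± z·2.87 with z = 1.960.
Half-width: 1.960 × 2.87 = 5.625.
1.85 − 5.625 = -3.775; 1.85 + 5.625 = 7.475.

[-3.775, 7.475]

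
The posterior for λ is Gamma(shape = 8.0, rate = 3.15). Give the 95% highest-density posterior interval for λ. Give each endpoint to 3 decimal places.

[0.944, 4.327]

The posterior is unimodal and skewed, so the HPD interval has equal density at both endpoints and is the shortest 95% interval.
Solving f(0.944) = f(4.327) with F(4.327) − F(0.944) = 0.95 gives [0.944, 4.327].
For comparison, the equal-tailed interval is [1.096, 4.579]; the HPD is narrower and shifted toward the mode.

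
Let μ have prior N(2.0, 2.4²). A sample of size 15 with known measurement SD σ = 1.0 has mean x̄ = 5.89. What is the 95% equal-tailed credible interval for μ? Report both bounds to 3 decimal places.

[5.342, 6.349]

Posterior precision = 1/2.4² + 15/1.0² = 0.1736 + 15.0000 = 15.1736, so posterior SD = 0.2567.
Posterior mean = (2.0/2.4² + 15·5.89/1.0²) / 15.1736 = 5.8455.
Interval: 5.8455 ± 1.960 × 0.2567 → [5.342, 6.349].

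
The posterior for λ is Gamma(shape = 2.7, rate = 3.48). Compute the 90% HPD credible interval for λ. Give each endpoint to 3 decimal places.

The posterior is unimodal and skewed, so the HPD interval has equal density at both endpoints and is the shortest 90% interval.
Solving f(0.090) = f(1.444) with F(1.444) − F(0.090) = 0.90 gives [0.090, 1.444].
For comparison, the equal-tailed interval is [0.192, 1.679]; the HPD is narrower and shifted toward the mode.

[0.090, 1.444]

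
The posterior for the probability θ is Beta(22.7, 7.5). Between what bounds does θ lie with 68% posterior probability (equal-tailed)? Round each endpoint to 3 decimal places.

Posterior: Beta(22.7, 7.5).
Equal-tailed 68% interval: the 0.16 and 0.84 quantiles of Beta(22.7, 7.5).
Posterior mean ≈ 0.752, SD ≈ 0.077; a Normal approximation gives roughly [0.675, 0.829].
Exact: F⁻¹(0.16) = 0.674; F⁻¹(0.84) = 0.829.

[0.674, 0.829]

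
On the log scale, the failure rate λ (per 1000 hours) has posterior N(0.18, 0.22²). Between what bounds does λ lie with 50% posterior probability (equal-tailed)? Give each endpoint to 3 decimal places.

[1.032, 1.389]

On the log scale the 50% interval is 0.18 ± 0.674 × 0.22 = [0.0316, 0.3284].
Exponentiate: [e^0.0316, e^0.3284] = [1.032, 1.389].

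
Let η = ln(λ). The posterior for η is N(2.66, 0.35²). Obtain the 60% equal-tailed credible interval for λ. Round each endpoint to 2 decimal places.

On the log scale the 60% interval is 2.66 ± 0.842 × 0.35 = [2.3654, 2.9546].
Exponentiate: [e^2.3654, e^2.9546] = [10.65, 19.19].

[10.65, 19.19]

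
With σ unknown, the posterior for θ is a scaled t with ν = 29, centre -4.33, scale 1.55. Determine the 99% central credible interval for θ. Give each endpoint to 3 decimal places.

[-8.602, -0.058]

The t_29 distribution is symmetric; the 99% interval is -4.33 ± t·1.55 with t_{0.995,29} = 2.756.
Half-width: 2.756 × 1.55 = 4.272.
-4.33 − 4.272 = -8.602; -4.33 + 4.272 = -0.058.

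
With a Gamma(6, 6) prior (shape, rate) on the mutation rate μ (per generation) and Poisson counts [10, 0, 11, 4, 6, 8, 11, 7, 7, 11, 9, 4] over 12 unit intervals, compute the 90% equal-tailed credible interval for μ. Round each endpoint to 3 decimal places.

[4.369, 6.139]

Posterior: Gamma(6+88, 6+12) = Gamma(94, 18) (shape, rate).
Equal-tailed 90% interval: Gamma(94, 18) quantiles at 0.05 and 0.95.
Posterior mean ≈ 5.222, SD ≈ 0.539; a Normal approximation gives roughly [4.336, 6.108].
Exact: lower = 4.369; upper = 6.139.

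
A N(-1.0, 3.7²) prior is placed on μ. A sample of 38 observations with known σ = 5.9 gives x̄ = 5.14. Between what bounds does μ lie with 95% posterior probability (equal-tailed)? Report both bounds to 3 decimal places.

[2.939, 6.571]

Posterior precision = 1/3.7² + 38/5.9² = 0.0730 + 1.0916 = 1.1647, so posterior SD = 0.9266.
Posterior mean = (-1.0/3.7² + 38·5.14/5.9²) / 1.1647 = 4.7549.
Interval: 4.7549 ± 1.960 × 0.9266 → [2.939, 6.571].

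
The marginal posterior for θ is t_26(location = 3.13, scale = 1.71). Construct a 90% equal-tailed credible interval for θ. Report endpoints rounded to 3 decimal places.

The t_26 distribution is symmetric; the 90% interval is 3.13 ± t·1.71 with t_{0.95,26} = 1.706.
Half-width: 1.706 × 1.71 = 2.917.
3.13 − 2.917 = 0.213; 3.13 + 2.917 = 6.047.

[0.213, 6.047]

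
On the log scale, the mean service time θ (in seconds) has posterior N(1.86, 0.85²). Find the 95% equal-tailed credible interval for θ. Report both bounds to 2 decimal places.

[1.21, 33.99]

On the log scale the 95% interval is 1.86 ± 1.960 × 0.85 = [0.1940, 3.5260].
Exponentiate: [e^0.1940, e^3.5260] = [1.21, 33.99].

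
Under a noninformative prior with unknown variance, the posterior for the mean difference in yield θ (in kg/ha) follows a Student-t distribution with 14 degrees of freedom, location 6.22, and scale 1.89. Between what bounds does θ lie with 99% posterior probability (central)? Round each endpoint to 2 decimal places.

[0.59, 11.85]

The t_14 distribution is symmetric; the 99% interval is 6.22 ± t·1.89 with t_{0.995,14} = 2.977.
Half-width: 2.977 × 1.89 = 5.63.
6.22 − 5.63 = 0.59; 6.22 + 5.63 = 11.85.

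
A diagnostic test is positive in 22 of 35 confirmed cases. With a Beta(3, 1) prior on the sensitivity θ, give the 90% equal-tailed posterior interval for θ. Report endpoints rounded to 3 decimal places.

[0.512, 0.762]

Posterior: Beta(3+22, 1+13) = Beta(25, 14).
Equal-tailed 90% interval: the 0.05 and 0.95 quantiles of Beta(25, 14).
Posterior mean ≈ 0.641, SD ≈ 0.076; a Normal approximation gives roughly [0.516, 0.766].
Exact: F⁻¹(0.05) = 0.512; F⁻¹(0.95) = 0.762.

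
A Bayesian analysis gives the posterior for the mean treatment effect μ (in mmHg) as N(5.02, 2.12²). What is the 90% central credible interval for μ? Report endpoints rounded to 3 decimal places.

The posterior is symmetric, so the 90% equal-tailed interval is μ = 5.02 ± z·2.12 with z = 1.645.
Half-width: 1.645 × 2.12 = 3.487.
5.02 − 3.487 = 1.533; 5.02 + 3.487 = 8.507.

[1.533, 8.507]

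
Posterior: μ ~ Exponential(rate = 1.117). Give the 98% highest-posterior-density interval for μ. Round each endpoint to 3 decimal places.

The exponential density is strictly decreasing on [0, ∞), so the HPD interval is anchored at 0: [0, q] with P(μ ≤ q) = 0.98.
q = −ln(1 − 0.98) / 1.117 = 3.9120 / 1.117 = 3.502.

[0.000, 3.502]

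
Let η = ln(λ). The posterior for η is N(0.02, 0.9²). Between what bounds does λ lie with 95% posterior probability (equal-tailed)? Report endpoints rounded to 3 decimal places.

[0.175, 5.953]

On the log scale the 95% interval is 0.02 ± 1.960 × 0.9 = [-1.7440, 1.7840].
Exponentiate: [e^-1.7440, e^1.7840] = [0.175, 5.953].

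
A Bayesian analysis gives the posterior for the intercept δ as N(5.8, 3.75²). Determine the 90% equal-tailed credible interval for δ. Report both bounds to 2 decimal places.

[-0.37, 11.97]

The posterior is symmetric, so the 90% equal-tailed interval is δ = 5.8 ± z·3.75 with z = 1.645.
Half-width: 1.645 × 3.75 = 6.17.
5.8 − 6.17 = -0.37; 5.8 + 6.17 = 11.97.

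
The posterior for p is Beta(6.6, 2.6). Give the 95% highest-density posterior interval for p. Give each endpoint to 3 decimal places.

[0.445, 0.963]

The posterior is unimodal and skewed, so the HPD interval has equal density at both endpoints and is the shortest 95% interval.
Solving f(0.445) = f(0.963) with F(0.963) − F(0.445) = 0.95 gives [0.445, 0.963].
For comparison, the equal-tailed interval is [0.406, 0.940]; the HPD is narrower and shifted toward the mode.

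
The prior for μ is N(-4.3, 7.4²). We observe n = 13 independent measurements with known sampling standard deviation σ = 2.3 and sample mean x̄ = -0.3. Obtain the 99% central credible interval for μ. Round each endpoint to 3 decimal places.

Posterior precision = 1/7.4² + 13/2.3² = 0.0183 + 2.4575 = 2.4757, so posterior SD = 0.6355.
Posterior mean = (-4.3/7.4² + 13·-0.3/2.3²) / 2.4757 = -0.3295.
Interval: -0.3295 ± 2.576 × 0.6355 → [-1.967, 1.308].

[-1.967, 1.308]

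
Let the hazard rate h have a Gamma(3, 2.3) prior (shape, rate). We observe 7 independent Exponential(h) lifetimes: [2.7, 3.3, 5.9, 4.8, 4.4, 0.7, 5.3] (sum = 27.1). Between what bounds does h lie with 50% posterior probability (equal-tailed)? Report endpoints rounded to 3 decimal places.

[0.263, 0.405]

Posterior: Gamma(3+7, 2.3+27.1) = Gamma(10, 29.4) (shape, rate).
Equal-tailed 50% interval: Gamma(10, 29.4) quantiles at 0.25 and 0.75.
Posterior mean ≈ 0.340, SD ≈ 0.108; a Normal approximation gives roughly [0.268, 0.413].
Exact: lower = 0.263; upper = 0.405.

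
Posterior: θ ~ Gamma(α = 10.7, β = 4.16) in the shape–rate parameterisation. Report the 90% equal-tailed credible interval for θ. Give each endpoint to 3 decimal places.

[1.429, 3.987]

Posterior: Gamma(shape 10.7, rate 4.16).
Equal-tailed 90% interval: Gamma(10.7, 4.16) quantiles at 0.05 and 0.95.
Posterior mean ≈ 2.572, SD ≈ 0.786; a Normal approximation gives roughly [1.279, 3.865].
Exact: lower = 1.429; upper = 3.987.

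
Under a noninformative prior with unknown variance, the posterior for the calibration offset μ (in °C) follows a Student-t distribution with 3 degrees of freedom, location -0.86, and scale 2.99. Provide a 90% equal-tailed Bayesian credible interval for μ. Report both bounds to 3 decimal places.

The t_3 distribution is symmetric; the 90% interval is -0.86 ± t·2.99 with t_{0.95,3} = 2.353.
Half-width: 2.353 × 2.99 = 7.037.
-0.86 − 7.037 = -7.897; -0.86 + 7.037 = 6.177.

[-7.897, 6.177]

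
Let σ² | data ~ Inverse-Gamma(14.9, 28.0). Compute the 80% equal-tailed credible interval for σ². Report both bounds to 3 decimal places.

Inverse-Gamma(14.9, 28.0) quantiles: F⁻¹(0.1) and F⁻¹(0.9).
Equivalently, 1/σ² ~ Gamma(14.9, rate = 28.0); invert its 0.9 and 0.1 quantiles.
Posterior mean ≈ 2.014, SD ≈ 0.561; a Normal approximation gives roughly [1.296, 2.733].
Exact: lower = 1.399; upper = 2.741.

[1.399, 2.741]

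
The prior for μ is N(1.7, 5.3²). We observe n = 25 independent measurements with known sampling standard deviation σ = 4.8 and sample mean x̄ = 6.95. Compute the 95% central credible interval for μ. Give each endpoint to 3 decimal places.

Posterior precision = 1/5.3² + 25/4.8² = 0.0356 + 1.0851 = 1.1207, so posterior SD = 0.9446.
Posterior mean = (1.7/5.3² + 25·6.95/4.8²) / 1.1207 = 6.7832.
Interval: 6.7832 ± 1.960 × 0.9446 → [4.932, 8.635].

[4.932, 8.635]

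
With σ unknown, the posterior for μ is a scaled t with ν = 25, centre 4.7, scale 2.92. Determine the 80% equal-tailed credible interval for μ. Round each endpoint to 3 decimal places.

The t_25 distribution is symmetric; the 80% interval is 4.7 ± t·2.92 with t_{0.9,25} = 1.316.
Half-width: 1.316 × 2.92 = 3.844.
4.7 − 3.844 = 0.856; 4.7 + 3.844 = 8.544.

[0.856, 8.544]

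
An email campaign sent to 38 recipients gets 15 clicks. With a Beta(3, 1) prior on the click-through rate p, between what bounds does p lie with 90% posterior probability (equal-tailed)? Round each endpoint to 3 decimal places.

[0.306, 0.555]

Posterior: Beta(3+15, 1+23) = Beta(18, 24).
Equal-tailed 90% interval: the 0.05 and 0.95 quantiles of Beta(18, 24).
Posterior mean ≈ 0.429, SD ≈ 0.075; a Normal approximation gives roughly [0.304, 0.553].
Exact: F⁻¹(0.05) = 0.306; F⁻¹(0.95) = 0.555.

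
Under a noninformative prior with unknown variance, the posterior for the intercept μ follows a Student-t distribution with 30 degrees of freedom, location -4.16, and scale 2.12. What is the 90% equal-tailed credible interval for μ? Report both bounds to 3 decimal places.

[-7.758, -0.562]

The t_30 distribution is symmetric; the 90% interval is -4.16 ± t·2.12 with t_{0.95,30} = 1.697.
Half-width: 1.697 × 2.12 = 3.598.
-4.16 − 3.598 = -7.758; -4.16 + 3.598 = -0.562.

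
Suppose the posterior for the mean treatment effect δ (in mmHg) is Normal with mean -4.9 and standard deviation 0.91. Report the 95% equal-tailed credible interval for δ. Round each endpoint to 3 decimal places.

The posterior is symmetric, so the 95% equal-tailed interval is δ = -4.9 ± z·0.91 with z = 1.960.
Half-width: 1.960 × 0.91 = 1.784.
-4.9 − 1.784 = -6.684; -4.9 + 1.784 = -3.116.

[-6.684, -3.116]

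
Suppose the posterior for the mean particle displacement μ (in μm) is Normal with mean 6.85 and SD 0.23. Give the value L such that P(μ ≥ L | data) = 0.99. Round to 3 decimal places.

Need L with P(μ ≥ L) = 0.99: L = 6.85 − z_{0.01}·0.23.
z = 2.326; L = 6.85 − 2.326 × 0.23 = 6.315.

6.315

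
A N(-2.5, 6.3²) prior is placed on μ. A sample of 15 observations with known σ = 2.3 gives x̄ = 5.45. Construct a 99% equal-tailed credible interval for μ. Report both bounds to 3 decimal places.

[3.857, 6.903]

Posterior precision = 1/6.3² + 15/2.3² = 0.0252 + 2.8355 = 2.8607, so posterior SD = 0.5912.
Posterior mean = (-2.5/6.3² + 15·5.45/2.3²) / 2.8607 = 5.3800.
Interval: 5.3800 ± 2.576 × 0.5912 → [3.857, 6.903].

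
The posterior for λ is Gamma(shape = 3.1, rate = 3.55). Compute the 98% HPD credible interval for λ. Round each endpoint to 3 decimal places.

The posterior is unimodal and skewed, so the HPD interval has equal density at both endpoints and is the shortest 98% interval.
Solving f(0.060) = f(2.183) with F(2.183) − F(0.060) = 0.98 gives [0.060, 2.183].
For comparison, the equal-tailed interval is [0.133, 2.415]; the HPD is narrower and shifted toward the mode.

[0.060, 2.183]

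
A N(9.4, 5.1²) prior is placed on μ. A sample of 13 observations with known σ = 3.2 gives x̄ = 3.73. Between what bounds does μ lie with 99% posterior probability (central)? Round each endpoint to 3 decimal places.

Posterior precision = 1/5.1² + 13/3.2² = 0.0384 + 1.2695 = 1.3080, so posterior SD = 0.8744.
Posterior mean = (9.4/5.1² + 13·3.73/3.2²) / 1.3080 = 3.8967.
Interval: 3.8967 ± 2.576 × 0.8744 → [1.644, 6.149].

[1.644, 6.149]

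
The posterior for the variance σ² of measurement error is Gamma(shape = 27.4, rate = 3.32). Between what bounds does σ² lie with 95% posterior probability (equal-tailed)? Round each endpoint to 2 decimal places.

Posterior: Gamma(shape 27.4, rate 3.32).
Equal-tailed 95% interval: Gamma(27.4, 3.32) quantiles at 0.025 and 0.975.
Posterior mean ≈ 8.25, SD ≈ 1.58; a Normal approximation gives roughly [5.16, 11.34].
Exact: lower = 5.46; upper = 11.62.

[5.46, 11.62]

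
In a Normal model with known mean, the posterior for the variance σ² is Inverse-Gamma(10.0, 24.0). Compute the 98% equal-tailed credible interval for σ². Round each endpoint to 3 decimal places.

[1.278, 5.811]

Inverse-Gamma(10.0, 24.0) quantiles: F⁻¹(0.01) and F⁻¹(0.99).
Equivalently, 1/σ² ~ Gamma(10.0, rate = 24.0); invert its 0.99 and 0.01 quantiles.
Posterior mean ≈ 2.667, SD ≈ 0.943; a Normal approximation gives roughly [0.473, 4.860].
Exact: lower = 1.278; upper = 5.811.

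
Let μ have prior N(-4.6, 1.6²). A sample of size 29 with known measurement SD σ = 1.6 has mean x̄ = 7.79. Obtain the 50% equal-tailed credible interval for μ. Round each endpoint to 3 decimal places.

[7.180, 7.574]

Posterior precision = 1/1.6² + 29/1.6² = 0.3906 + 11.3281 = 11.7187, so posterior SD = 0.2921.
Posterior mean = (-4.6/1.6² + 29·7.79/1.6²) / 11.7187 = 7.3770.
Interval: 7.3770 ± 0.674 × 0.2921 → [7.180, 7.574].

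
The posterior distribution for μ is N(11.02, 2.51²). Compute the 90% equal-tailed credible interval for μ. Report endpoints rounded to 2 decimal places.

The posterior is symmetric, so the 90% equal-tailed interval is μ = 11.02 ± z·2.51 with z = 1.645.
Half-width: 1.645 × 2.51 = 4.13.
11.02 − 4.13 = 6.89; 11.02 + 4.13 = 15.15.

[6.89, 15.15]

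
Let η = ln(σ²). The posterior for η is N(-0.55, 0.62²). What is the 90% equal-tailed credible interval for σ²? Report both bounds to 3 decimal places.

[0.208, 1.600]

On the log scale the 90% interval is -0.55 ± 1.645 × 0.62 = [-1.5698, 0.4698].
Exponentiate: [e^-1.5698, e^0.4698] = [0.208, 1.600].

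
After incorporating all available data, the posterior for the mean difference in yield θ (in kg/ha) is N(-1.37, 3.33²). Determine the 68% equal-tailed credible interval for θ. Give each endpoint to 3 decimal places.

The posterior is symmetric, so the 68% equal-tailed interval is θ = -1.37 ± z·3.33 with z = 0.994.
Half-width: 0.994 × 3.33 = 3.312.
-1.37 − 3.312 = -4.682; -1.37 + 3.312 = 1.942.

[-4.682, 1.942]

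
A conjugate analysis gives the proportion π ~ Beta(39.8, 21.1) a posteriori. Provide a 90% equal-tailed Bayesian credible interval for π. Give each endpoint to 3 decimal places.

Posterior: Beta(39.8, 21.1).
Equal-tailed 90% interval: the 0.05 and 0.95 quantiles of Beta(39.8, 21.1).
Posterior mean ≈ 0.654, SD ≈ 0.060; a Normal approximation gives roughly [0.554, 0.753].
Exact: F⁻¹(0.05) = 0.551; F⁻¹(0.95) = 0.750.

[0.551, 0.750]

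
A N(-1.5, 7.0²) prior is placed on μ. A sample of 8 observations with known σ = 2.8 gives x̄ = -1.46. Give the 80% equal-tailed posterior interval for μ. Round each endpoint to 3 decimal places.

Posterior precision = 1/7.0² + 8/2.8² = 0.0204 + 1.0204 = 1.0408, so posterior SD = 0.9802.
Posterior mean = (-1.5/7.0² + 8·-1.46/2.8²) / 1.0408 = -1.4608.
Interval: -1.4608 ± 1.282 × 0.9802 → [-2.717, -0.205].

[-2.717, -0.205]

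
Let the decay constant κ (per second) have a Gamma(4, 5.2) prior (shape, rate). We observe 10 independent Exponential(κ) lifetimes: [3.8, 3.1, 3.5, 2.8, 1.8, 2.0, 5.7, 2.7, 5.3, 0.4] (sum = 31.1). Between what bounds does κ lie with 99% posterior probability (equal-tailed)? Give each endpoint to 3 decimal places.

[0.172, 0.702]

Posterior: Gamma(4+10, 5.2+31.1) = Gamma(14, 36.3) (shape, rate).
Equal-tailed 99% interval: Gamma(14, 36.3) quantiles at 0.005 and 0.995.
Posterior mean ≈ 0.386, SD ≈ 0.103; a Normal approximation gives roughly [0.120, 0.651].
Exact: lower = 0.172; upper = 0.702.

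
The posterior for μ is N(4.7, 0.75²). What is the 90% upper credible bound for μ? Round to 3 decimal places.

5.661

Need U with P(μ ≤ U) = 0.90: U = 4.7 + z_{0.1}·0.75.
z = 1.282; U = 4.7 + 1.282 × 0.75 = 5.661.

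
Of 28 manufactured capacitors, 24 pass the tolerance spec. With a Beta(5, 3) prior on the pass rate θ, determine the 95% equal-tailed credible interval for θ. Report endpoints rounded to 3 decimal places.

[0.664, 0.916]

Posterior: Beta(5+24, 3+4) = Beta(29, 7).
Equal-tailed 95% interval: the 0.025 and 0.975 quantiles of Beta(29, 7).
Posterior mean ≈ 0.806, SD ≈ 0.065; a Normal approximation gives roughly [0.678, 0.933].
Exact: F⁻¹(0.025) = 0.664; F⁻¹(0.975) = 0.916.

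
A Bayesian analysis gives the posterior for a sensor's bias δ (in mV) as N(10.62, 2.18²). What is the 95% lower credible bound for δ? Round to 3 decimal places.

Need L with P(δ ≥ L) = 0.95: L = 10.62 − z_{0.05}·2.18.
z = 1.645; L = 10.62 − 1.645 × 2.18 = 7.034.

7.034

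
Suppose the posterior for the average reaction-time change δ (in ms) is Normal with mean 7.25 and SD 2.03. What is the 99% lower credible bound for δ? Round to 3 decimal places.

Need L with P(δ ≥ L) = 0.99: L = 7.25 − z_{0.01}·2.03.
z = 2.326; L = 7.25 − 2.326 × 2.03 = 2.528.

2.528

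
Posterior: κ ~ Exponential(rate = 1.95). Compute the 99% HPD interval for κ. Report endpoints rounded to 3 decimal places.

[0.000, 2.362]

The exponential density is strictly decreasing on [0, ∞), so the HPD interval is anchored at 0: [0, q] with P(κ ≤ q) = 0.99.
q = −ln(1 − 0.99) / 1.95 = 4.6052 / 1.95 = 2.362.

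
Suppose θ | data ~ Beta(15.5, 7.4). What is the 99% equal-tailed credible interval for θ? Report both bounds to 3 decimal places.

[0.412, 0.886]

Posterior: Beta(15.5, 7.4).
Equal-tailed 99% interval: the 0.005 and 0.995 quantiles of Beta(15.5, 7.4).
Posterior mean ≈ 0.677, SD ≈ 0.096; a Normal approximation gives roughly [0.430, 0.923].
Exact: F⁻¹(0.005) = 0.412; F⁻¹(0.995) = 0.886.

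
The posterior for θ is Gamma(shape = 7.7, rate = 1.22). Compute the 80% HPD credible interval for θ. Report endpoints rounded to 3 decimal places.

[3.178, 8.723]

The posterior is unimodal and skewed, so the HPD interval has equal density at both endpoints and is the shortest 80% interval.
Solving f(3.178) = f(8.723) with F(8.723) − F(3.178) = 0.80 gives [3.178, 8.723].
For comparison, the equal-tailed interval is [3.628, 9.345]; the HPD is narrower and shifted toward the mode.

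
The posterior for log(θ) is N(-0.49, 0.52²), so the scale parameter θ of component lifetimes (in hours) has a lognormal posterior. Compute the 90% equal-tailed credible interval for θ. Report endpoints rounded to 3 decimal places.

On the log scale the 90% interval is -0.49 ± 1.645 × 0.52 = [-1.3453, 0.3653].
Exponentiate: [e^-1.3453, e^0.3653] = [0.260, 1.441].

[0.260, 1.441]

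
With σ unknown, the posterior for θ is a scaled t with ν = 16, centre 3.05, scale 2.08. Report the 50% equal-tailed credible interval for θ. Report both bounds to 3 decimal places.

The t_16 distribution is symmetric; the 50% interval is 3.05 ± t·2.08 with t_{0.75,16} = 0.690.
Half-width: 0.690 × 2.08 = 1.435.
3.05 − 1.435 = 1.615; 3.05 + 1.435 = 4.485.

[1.615, 4.485]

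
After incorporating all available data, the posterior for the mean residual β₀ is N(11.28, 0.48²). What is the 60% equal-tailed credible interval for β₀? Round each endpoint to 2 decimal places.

The posterior is symmetric, so the 60% equal-tailed interval is β₀ = 11.28 ± z·0.48 with z = 0.842.
Half-width: 0.842 × 0.48 = 0.40.
11.28 − 0.40 = 10.88; 11.28 + 0.40 = 11.68.

[10.88, 11.68]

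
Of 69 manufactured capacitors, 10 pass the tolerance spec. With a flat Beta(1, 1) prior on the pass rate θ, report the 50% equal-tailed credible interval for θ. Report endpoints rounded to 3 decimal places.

Posterior: Beta(1+10, 1+59) = Beta(11, 60).
Equal-tailed 50% interval: the 0.25 and 0.75 quantiles of Beta(11, 60).
Posterior mean ≈ 0.155, SD ≈ 0.043; a Normal approximation gives roughly [0.126, 0.184].
Exact: F⁻¹(0.25) = 0.124; F⁻¹(0.75) = 0.182.

[0.124, 0.182]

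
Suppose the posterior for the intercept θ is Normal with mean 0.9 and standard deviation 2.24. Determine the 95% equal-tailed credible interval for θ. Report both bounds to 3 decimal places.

[-3.490, 5.290]

The posterior is symmetric, so the 95% equal-tailed interval is θ = 0.9 ± z·2.24 with z = 1.960.
Half-width: 1.960 × 2.24 = 4.390.
0.9 − 4.390 = -3.490; 0.9 + 4.390 = 5.290.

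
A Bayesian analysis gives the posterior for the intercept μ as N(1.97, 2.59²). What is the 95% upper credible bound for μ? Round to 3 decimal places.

6.230

Need U with P(μ ≤ U) = 0.95: U = 1.97 + z_{0.05}·2.59.
z = 1.645; U = 1.97 + 1.645 × 2.59 = 6.230.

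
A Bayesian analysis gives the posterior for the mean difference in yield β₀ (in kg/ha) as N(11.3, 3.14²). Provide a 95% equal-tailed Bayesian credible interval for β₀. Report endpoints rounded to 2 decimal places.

The posterior is symmetric, so the 95% equal-tailed interval is β₀ = 11.3 ± z·3.14 with z = 1.960.
Half-width: 1.960 × 3.14 = 6.15.
11.3 − 6.15 = 5.15; 11.3 + 6.15 = 17.45.

[5.15, 17.45]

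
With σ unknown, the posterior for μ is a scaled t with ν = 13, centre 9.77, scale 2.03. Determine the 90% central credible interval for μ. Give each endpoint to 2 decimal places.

[6.18, 13.36]

The t_13 distribution is symmetric; the 90% interval is 9.77 ± t·2.03 with t_{0.95,13} = 1.771.
Half-width: 1.771 × 2.03 = 3.59.
9.77 − 3.59 = 6.18; 9.77 + 3.59 = 13.36.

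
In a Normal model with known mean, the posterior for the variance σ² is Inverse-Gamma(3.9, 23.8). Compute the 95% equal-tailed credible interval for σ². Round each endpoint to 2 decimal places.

Inverse-Gamma(3.9, 23.8) quantiles: F⁻¹(0.025) and F⁻¹(0.975).
Equivalently, 1/σ² ~ Gamma(3.9, rate = 23.8); invert its 0.975 and 0.025 quantiles.
Posterior mean ≈ 8.21, SD ≈ 5.95; a Normal approximation gives roughly [-3.46, 19.88].
Exact: lower = 2.76; upper = 22.89.

[2.76, 22.89]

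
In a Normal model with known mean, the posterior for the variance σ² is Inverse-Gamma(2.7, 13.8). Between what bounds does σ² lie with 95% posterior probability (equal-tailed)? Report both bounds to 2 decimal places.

[2.05, 27.95]

Inverse-Gamma(2.7, 13.8) quantiles: F⁻¹(0.025) and F⁻¹(0.975).
Equivalently, 1/σ² ~ Gamma(2.7, rate = 13.8); invert its 0.975 and 0.025 quantiles.
Posterior mean ≈ 8.12, SD ≈ 9.70; a Normal approximation gives roughly [-10.90, 27.13].
Exact: lower = 2.05; upper = 27.95.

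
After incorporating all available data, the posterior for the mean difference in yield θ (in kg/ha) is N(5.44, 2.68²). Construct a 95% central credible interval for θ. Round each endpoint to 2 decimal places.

[0.19, 10.69]

The posterior is symmetric, so the 95% equal-tailed interval is θ = 5.44 ± z·2.68 with z = 1.960.
Half-width: 1.960 × 2.68 = 5.25.
5.44 − 5.25 = 0.19; 5.44 + 5.25 = 10.69.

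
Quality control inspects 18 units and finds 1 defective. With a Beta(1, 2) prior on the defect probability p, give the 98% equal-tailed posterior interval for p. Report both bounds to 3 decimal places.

[0.008, 0.289]

Posterior: Beta(1+1, 2+17) = Beta(2, 19).
Equal-tailed 98% interval: the 0.01 and 0.99 quantiles of Beta(2, 19).
Posterior mean ≈ 0.095, SD ≈ 0.063; a Normal approximation gives roughly [-0.050, 0.241].
Exact: F⁻¹(0.01) = 0.008; F⁻¹(0.99) = 0.289.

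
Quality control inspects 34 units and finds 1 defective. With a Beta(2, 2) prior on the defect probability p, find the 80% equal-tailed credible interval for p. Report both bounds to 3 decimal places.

Posterior: Beta(2+1, 2+33) = Beta(3, 35).
Equal-tailed 80% interval: the 0.1 and 0.9 quantiles of Beta(3, 35).
Posterior mean ≈ 0.079, SD ≈ 0.043; a Normal approximation gives roughly [0.024, 0.134].
Exact: F⁻¹(0.1) = 0.030; F⁻¹(0.9) = 0.138.

[0.030, 0.138]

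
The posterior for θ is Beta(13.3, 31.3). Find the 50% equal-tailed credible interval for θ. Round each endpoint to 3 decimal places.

Posterior: Beta(13.3, 31.3).
Equal-tailed 50% interval: the 0.25 and 0.75 quantiles of Beta(13.3, 31.3).
Posterior mean ≈ 0.298, SD ≈ 0.068; a Normal approximation gives roughly [0.253, 0.344].
Exact: F⁻¹(0.25) = 0.250; F⁻¹(0.75) = 0.343.

[0.250, 0.343]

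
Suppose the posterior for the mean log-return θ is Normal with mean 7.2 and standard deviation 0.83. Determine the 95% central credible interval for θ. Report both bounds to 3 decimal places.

The posterior is symmetric, so the 95% equal-tailed interval is θ = 7.2 ± z·0.83 with z = 1.960.
Half-width: 1.960 × 0.83 = 1.627.
7.2 − 1.627 = 5.573; 7.2 + 1.627 = 8.827.

[5.573, 8.827]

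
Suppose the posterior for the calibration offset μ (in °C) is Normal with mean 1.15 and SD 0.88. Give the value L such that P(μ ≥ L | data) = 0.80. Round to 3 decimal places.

0.409

Need L with P(μ ≥ L) = 0.80: L = 1.15 − z_{0.2}·0.88.
z = 0.842; L = 1.15 − 0.842 × 0.88 = 0.409.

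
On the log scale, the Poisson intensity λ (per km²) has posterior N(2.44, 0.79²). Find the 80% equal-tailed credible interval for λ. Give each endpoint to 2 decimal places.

[4.17, 31.58]

On the log scale the 80% interval is 2.44 ± 1.282 × 0.79 = [1.4276, 3.4524].
Exponentiate: [e^1.4276, e^3.4524] = [4.17, 31.58].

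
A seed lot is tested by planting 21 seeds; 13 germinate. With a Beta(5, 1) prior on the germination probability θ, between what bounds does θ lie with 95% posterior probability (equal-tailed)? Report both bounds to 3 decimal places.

Posterior: Beta(5+13, 1+8) = Beta(18, 9).
Equal-tailed 95% interval: the 0.025 and 0.975 quantiles of Beta(18, 9).
Posterior mean ≈ 0.667, SD ≈ 0.089; a Normal approximation gives roughly [0.492, 0.841].
Exact: F⁻¹(0.025) = 0.482; F⁻¹(0.975) = 0.828.

[0.482, 0.828]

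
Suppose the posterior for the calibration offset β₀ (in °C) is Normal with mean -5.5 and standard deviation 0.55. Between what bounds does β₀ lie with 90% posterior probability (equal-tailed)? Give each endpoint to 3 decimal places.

[-6.405, -4.595]

The posterior is symmetric, so the 90% equal-tailed interval is β₀ = -5.5 ± z·0.55 with z = 1.645.
Half-width: 1.645 × 0.55 = 0.905.
-5.5 − 0.905 = -6.405; -5.5 + 0.905 = -4.595.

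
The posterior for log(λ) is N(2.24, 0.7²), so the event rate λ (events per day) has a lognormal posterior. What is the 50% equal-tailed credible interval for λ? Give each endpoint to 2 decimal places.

On the log scale the 50% interval is 2.24 ± 0.674 × 0.7 = [1.7679, 2.7121].
Exponentiate: [e^1.7679, e^2.7121] = [5.86, 15.06].

[5.86, 15.06]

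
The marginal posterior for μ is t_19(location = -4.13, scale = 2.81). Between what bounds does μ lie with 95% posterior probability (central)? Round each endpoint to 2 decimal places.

The t_19 distribution is symmetric; the 95% interval is -4.13 ± t·2.81 with t_{0.975,19} = 2.093.
Half-width: 2.093 × 2.81 = 5.88.
-4.13 − 5.88 = -10.01; -4.13 + 5.88 = 1.75.

[-10.01, 1.75]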